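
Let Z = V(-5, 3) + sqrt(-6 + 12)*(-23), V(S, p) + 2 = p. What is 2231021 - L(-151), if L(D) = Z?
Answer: 2231020 + 23*sqrt(6) ≈ 2.2311e+6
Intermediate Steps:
V(S, p) = -2 + p
Z = 1 - 23*sqrt(6) (Z = (-2 + 3) + sqrt(-6 + 12)*(-23) = 1 + sqrt(6)*(-23) = 1 - 23*sqrt(6) ≈ -55.338)
L(D) = 1 - 23*sqrt(6)
2231021 - L(-151) = 2231021 - (1 - 23*sqrt(6)) = 2231021 + (-1 + 23*sqrt(6)) = 2231020 + 23*sqrt(6)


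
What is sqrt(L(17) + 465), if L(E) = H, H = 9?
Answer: sqrt(474) ≈ 21.772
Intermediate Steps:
L(E) = 9
sqrt(L(17) + 465) = sqrt(9 + 465) = sqrt(474)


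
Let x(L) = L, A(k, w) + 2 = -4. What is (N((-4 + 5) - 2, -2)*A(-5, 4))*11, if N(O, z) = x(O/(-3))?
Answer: -22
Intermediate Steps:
A(k, w) = -6 (A(k, w) = -2 - 4 = -6)
N(O, z) = -O/3 (N(O, z) = O/(-3) = O*(-⅓) = -O/3)
(N((-4 + 5) - 2, -2)*A(-5, 4))*11 = (-((-4 + 5) - 2)/3*(-6))*11 = (-(1 - 2)/3*(-6))*11 = (-⅓*(-1)*(-6))*11 = ((⅓)*(-6))*11 = -2*11 = -22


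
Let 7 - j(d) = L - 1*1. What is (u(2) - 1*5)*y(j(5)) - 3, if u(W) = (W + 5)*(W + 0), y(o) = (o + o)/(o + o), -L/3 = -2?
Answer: 6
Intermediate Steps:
L = 6 (L = -3*(-2) = 6)
j(d) = 2 (j(d) = 7 - (6 - 1*1) = 7 - (6 - 1) = 7 - 1*5 = 7 - 5 = 2)
y(o) = 1 (y(o) = (2*o)/((2*o)) = (2*o)*(1/(2*o)) = 1)
u(W) = W*(5 + W) (u(W) = (5 + W)*W = W*(5 + W))
(u(2) - 1*5)*y(j(5)) - 3 = (2*(5 + 2) - 1*5)*1 - 3 = (2*7 - 5)*1 - 3 = (14 - 5)*1 - 3 = 9*1 - 3 = 9 - 3 = 6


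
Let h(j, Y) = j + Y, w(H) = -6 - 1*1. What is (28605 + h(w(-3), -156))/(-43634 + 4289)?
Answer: -28442/39345 ≈ -0.72289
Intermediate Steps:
w(H) = -7 (w(H) = -6 - 1 = -7)
h(j, Y) = Y + j
(28605 + h(w(-3), -156))/(-43634 + 4289) = (28605 + (-156 - 7))/(-43634 + 4289) = (28605 - 163)/(-39345) = 28442*(-1/39345) = -28442/39345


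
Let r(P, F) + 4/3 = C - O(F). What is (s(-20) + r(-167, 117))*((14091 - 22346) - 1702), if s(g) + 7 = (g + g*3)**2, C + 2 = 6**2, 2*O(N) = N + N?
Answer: -62815394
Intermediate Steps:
O(N) = N (O(N) = (N + N)/2 = (2*N)/2 = N)
C = 34 (C = -2 + 6**2 = -2 + 36 = 34)
r(P, F) = 98/3 - F (r(P, F) = -4/3 + (34 - F) = 98/3 - F)
s(g) = -7 + 16*g**2 (s(g) = -7 + (g + g*3)**2 = -7 + (g + 3*g)**2 = -7 + (4*g)**2 = -7 + 16*g**2)
(s(-20) + r(-167, 117))*((14091 - 22346) - 1702) = ((-7 + 16*(-20)**2) + (98/3 - 1*117))*((14091 - 22346) - 1702) = ((-7 + 16*400) + (98/3 - 117))*(-8255 - 1702) = ((-7 + 6400) - 253/3)*(-9957) = (6393 - 253/3)*(-9957) = (18926/3)*(-9957) = -62815394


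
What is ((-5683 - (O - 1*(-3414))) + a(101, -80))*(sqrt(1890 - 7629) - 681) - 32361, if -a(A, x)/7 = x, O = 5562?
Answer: 9569058 - 14099*I*sqrt(5739) ≈ 9.5691e+6 - 1.0681e+6*I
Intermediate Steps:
a(A, x) = -7*x
((-5683 - (O - 1*(-3414))) + a(101, -80))*(sqrt(1890 - 7629) - 681) - 32361 = ((-5683 - (5562 - 1*(-3414))) - 7*(-80))*(sqrt(1890 - 7629) - 681) - 32361 = ((-5683 - (5562 + 3414)) + 560)*(sqrt(-5739) - 681) - 32361 = ((-5683 - 1*8976) + 560)*(I*sqrt(5739) - 681) - 32361 = ((-5683 - 8976) + 560)*(-681 + I*sqrt(5739)) - 32361 = (-14659 + 560)*(-681 + I*sqrt(5739)) - 32361 = -14099*(-681 + I*sqrt(5739)) - 32361 = (9601419 - 14099*I*sqrt(5739)) - 32361 = 9569058 - 14099*I*sqrt(5739)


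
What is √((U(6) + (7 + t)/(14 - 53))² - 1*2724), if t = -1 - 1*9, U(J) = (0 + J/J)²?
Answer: 8*I*√7190/13 ≈ 52.181*I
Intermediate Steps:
U(J) = 1 (U(J) = (0 + 1)² = 1² = 1)
t = -10 (t = -1 - 9 = -10)
√((U(6) + (7 + t)/(14 - 53))² - 1*2724) = √((1 + (7 - 10)/(14 - 53))² - 1*2724) = √((1 - 3/(-39))² - 2724) = √((1 - 3*(-1/39))² - 2724) = √((1 + 1/13)² - 2724) = √((14/13)² - 2724) = √(196/169 - 2724) = √(-460160/169) = 8*I*√7190/13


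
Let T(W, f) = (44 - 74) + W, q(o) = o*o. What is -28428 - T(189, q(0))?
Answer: -28587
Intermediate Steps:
q(o) = o²
T(W, f) = -30 + W
-28428 - T(189, q(0)) = -28428 - (-30 + 189) = -28428 - 1*159 = -28428 - 159 = -28587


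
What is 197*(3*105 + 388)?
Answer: 138491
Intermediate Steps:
197*(3*105 + 388) = 197*(315 + 388) = 197*703 = 138491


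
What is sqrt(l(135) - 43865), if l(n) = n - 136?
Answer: 3*I*sqrt(4874) ≈ 209.44*I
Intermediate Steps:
l(n) = -136 + n
sqrt(l(135) - 43865) = sqrt((-136 + 135) - 43865) = sqrt(-1 - 43865) = sqrt(-43866) = 3*I*sqrt(4874)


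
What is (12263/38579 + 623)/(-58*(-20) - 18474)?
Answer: -12023490/333978403 ≈ -0.036001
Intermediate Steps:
(12263/38579 + 623)/(-58*(-20) - 18474) = (12263*(1/38579) + 623)/(1160 - 18474) = (12263/38579 + 623)/(-17314) = (24046980/38579)*(-1/17314) = -12023490/333978403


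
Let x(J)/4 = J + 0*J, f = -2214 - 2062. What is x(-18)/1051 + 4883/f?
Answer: -5439905/4494076 ≈ -1.2105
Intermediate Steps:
f = -4276
x(J) = 4*J (x(J) = 4*(J + 0*J) = 4*(J + 0) = 4*J)
x(-18)/1051 + 4883/f = (4*(-18))/1051 + 4883/(-4276) = -72*1/1051 + 4883*(-1/4276) = -72/1051 - 4883/4276 = -5439905/4494076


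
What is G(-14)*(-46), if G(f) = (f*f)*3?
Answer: -27048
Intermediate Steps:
G(f) = 3*f² (G(f) = f²*3 = 3*f²)
G(-14)*(-46) = (3*(-14)²)*(-46) = (3*196)*(-46) = 588*(-46) = -27048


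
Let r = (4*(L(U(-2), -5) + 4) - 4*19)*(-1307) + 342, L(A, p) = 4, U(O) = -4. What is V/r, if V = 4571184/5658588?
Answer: 190466/13639554825 ≈ 1.3964e-5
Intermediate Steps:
V = 380932/471549 (V = 4571184*(1/5658588) = 380932/471549 ≈ 0.80783)
r = 57850 (r = (4*(4 + 4) - 4*19)*(-1307) + 342 = (4*8 - 76)*(-1307) + 342 = (32 - 76)*(-1307) + 342 = -44*(-1307) + 342 = 57508 + 342 = 57850)
V/r = (380932/471549)/57850 = (380932/471549)*(1/57850) = 190466/13639554825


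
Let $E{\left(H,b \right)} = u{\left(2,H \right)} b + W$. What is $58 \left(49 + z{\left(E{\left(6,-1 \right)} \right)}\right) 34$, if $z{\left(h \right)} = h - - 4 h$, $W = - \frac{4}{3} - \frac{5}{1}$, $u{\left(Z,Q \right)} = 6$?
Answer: $- \frac{74936}{3} \approx -24979.0$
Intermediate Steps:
$W = - \frac{19}{3}$ ($W = \left(-4\right) \frac{1}{3} - 5 = - \frac{4}{3} - 5 = - \frac{19}{3} \approx -6.3333$)
$E{\left(H,b \right)} = - \frac{19}{3} + 6 b$ ($E{\left(H,b \right)} = 6 b - \frac{19}{3} = - \frac{19}{3} + 6 b$)
$z{\left(h \right)} = 5 h$ ($z{\left(h \right)} = h + 4 h = 5 h$)
$58 \left(49 + z{\left(E{\left(6,-1 \right)} \right)}\right) 34 = 58 \left(49 + 5 \left(- \frac{19}{3} + 6 \left(-1\right)\right)\right) 34 = 58 \left(49 + 5 \left(- \frac{19}{3} - 6\right)\right) 34 = 58 \left(49 + 5 \left(- \frac{37}{3}\right)\right) 34 = 58 \left(49 - \frac{185}{3}\right) 34 = 58 \left(- \frac{38}{3}\right) 34 = \left(- \frac{2204}{3}\right) 34 = - \frac{74936}{3}$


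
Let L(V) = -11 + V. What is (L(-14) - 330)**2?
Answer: 126025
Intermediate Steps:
(L(-14) - 330)**2 = ((-11 - 14) - 330)**2 = (-25 - 330)**2 = (-355)**2 = 126025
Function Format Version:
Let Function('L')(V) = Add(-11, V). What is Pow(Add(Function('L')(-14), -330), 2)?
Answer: 126025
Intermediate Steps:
Pow(Add(Function('L')(-14), -330), 2) = Pow(Add(Add(-11, -14), -330), 2) = Pow(Add(-25, -330), 2) = Pow(-355, 2) = 126025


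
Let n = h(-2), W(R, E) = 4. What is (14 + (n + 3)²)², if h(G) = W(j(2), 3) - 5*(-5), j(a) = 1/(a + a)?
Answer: 1077444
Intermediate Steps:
j(a) = 1/(2*a)
h(G) = 29 (h(G) = 4 - 5*(-5) = 4 + 25 = 29)
n = 29
(14 + (n + 3)²)² = (14 + (29 + 3)²)² = (14 + 32²)² = (14 + 1024)² = 1038² = 1077444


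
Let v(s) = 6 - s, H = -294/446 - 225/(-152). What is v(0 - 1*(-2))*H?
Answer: 27831/8474 ≈ 3.2843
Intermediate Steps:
H = 27831/33896 (H = -294*1/446 - 225*(-1/152) = -147/223 + 225/152 = 27831/33896 ≈ 0.82107)
v(0 - 1*(-2))*H = (6 - (0 - 1*(-2)))*(27831/33896) = (6 - (0 + 2))*(27831/33896) = (6 - 1*2)*(27831/33896) = (6 - 2)*(27831/33896) = 4*(27831/33896) = 27831/8474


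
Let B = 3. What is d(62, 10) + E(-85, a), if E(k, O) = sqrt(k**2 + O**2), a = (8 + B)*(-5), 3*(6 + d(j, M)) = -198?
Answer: -72 + 5*sqrt(410) ≈ 29.242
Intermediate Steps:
d(j, M) = -72 (d(j, M) = -6 + (1/3)*(-198) = -6 - 66 = -72)
a = -55 (a = (8 + 3)*(-5) = 11*(-5) = -55)
E(k, O) = sqrt(O**2 + k**2)
d(62, 10) + E(-85, a) = -72 + sqrt((-55)**2 + (-85)**2) = -72 + sqrt(3025 + 7225) = -72 + sqrt(10250) = -72 + 5*sqrt(410)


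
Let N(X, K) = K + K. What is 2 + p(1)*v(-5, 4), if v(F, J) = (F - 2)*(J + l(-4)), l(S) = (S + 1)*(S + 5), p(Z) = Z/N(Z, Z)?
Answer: -3/2 ≈ -1.5000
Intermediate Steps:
N(X, K) = 2*K
p(Z) = ½ (p(Z) = Z/((2*Z)) = Z*(1/(2*Z)) = ½)
l(S) = (1 + S)*(5 + S)
v(F, J) = (-3 + J)*(-2 + F) (v(F, J) = (F - 2)*(J + (5 + (-4)² + 6*(-4))) = (-2 + F)*(J + (5 + 16 - 24)) = (-2 + F)*(J - 3) = (-2 + F)*(-3 + J) = (-3 + J)*(-2 + F))
2 + p(1)*v(-5, 4) = 2 + (6 - 3*(-5) - 2*4 - 5*4)/2 = 2 + (6 + 15 - 8 - 20)/2 = 2 + (½)*(-7) = 2 - 7/2 = -3/2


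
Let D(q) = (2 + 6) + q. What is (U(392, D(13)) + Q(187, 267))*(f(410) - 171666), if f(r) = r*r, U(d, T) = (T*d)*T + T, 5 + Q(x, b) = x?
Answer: -617185450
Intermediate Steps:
Q(x, b) = -5 + x
D(q) = 8 + q
U(d, T) = T + d*T² (U(d, T) = d*T² + T = T + d*T²)
f(r) = r²
(U(392, D(13)) + Q(187, 267))*(f(410) - 171666) = ((8 + 13)*(1 + (8 + 13)*392) + (-5 + 187))*(410² - 171666) = (21*(1 + 21*392) + 182)*(168100 - 171666) = (21*(1 + 8232) + 182)*(-3566) = (21*8233 + 182)*(-3566) = (172893 + 182)*(-3566) = 173075*(-3566) = -617185450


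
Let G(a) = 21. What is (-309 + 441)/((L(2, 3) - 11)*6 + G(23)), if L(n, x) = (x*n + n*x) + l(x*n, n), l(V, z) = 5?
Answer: 44/19 ≈ 2.3158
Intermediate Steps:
L(n, x) = 5 + 2*n*x (L(n, x) = (x*n + n*x) + 5 = (n*x + n*x) + 5 = 2*n*x + 5 = 5 + 2*n*x)
(-309 + 441)/((L(2, 3) - 11)*6 + G(23)) = (-309 + 441)/(((5 + 2*2*3) - 11)*6 + 21) = 132/(((5 + 12) - 11)*6 + 21) = 132/((17 - 11)*6 + 21) = 132/(6*6 + 21) = 132/(36 + 21) = 132/57 = 132*(1/57) = 44/19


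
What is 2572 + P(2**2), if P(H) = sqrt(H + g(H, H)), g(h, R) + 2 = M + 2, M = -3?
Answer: 2573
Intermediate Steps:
g(h, R) = -3 (g(h, R) = -2 + (-3 + 2) = -2 - 1 = -3)
P(H) = sqrt(-3 + H) (P(H) = sqrt(H - 3) = sqrt(-3 + H))
2572 + P(2**2) = 2572 + sqrt(-3 + 2**2) = 2572 + sqrt(-3 + 4) = 2572 + sqrt(1) = 2572 + 1 = 2573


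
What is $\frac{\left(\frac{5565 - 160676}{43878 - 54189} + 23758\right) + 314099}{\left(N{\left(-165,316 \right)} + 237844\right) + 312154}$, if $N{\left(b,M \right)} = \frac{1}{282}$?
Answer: $\frac{327477071972}{533076764969} \approx 0.61432$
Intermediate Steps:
$N{\left(b,M \right)} = \frac{1}{282}$
$\frac{\left(\frac{5565 - 160676}{43878 - 54189} + 23758\right) + 314099}{\left(N{\left(-165,316 \right)} + 237844\right) + 312154} = \frac{\left(\frac{5565 - 160676}{43878 - 54189} + 23758\right) + 314099}{\left(\frac{1}{282} + 237844\right) + 312154} = \frac{\left(- \frac{155111}{-10311} + 23758\right) + 314099}{\frac{67072009}{282} + 312154} = \frac{\left(\left(-155111\right) \left(- \frac{1}{10311}\right) + 23758\right) + 314099}{\frac{155099437}{282}} = \left(\left(\frac{155111}{10311} + 23758\right) + 314099\right) \frac{282}{155099437} = \left(\frac{245123849}{10311} + 314099\right) \frac{282}{155099437} = \frac{3483798638}{10311} \cdot \frac{282}{155099437} = \frac{327477071972}{533076764969}$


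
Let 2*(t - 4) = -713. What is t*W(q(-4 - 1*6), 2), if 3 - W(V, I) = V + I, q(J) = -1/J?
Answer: -1269/4 ≈ -317.25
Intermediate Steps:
t = -705/2 (t = 4 + (1/2)*(-713) = 4 - 713/2 = -705/2 ≈ -352.50)
W(V, I) = 3 - I - V (W(V, I) = 3 - (V + I) = 3 - (I + V) = 3 + (-I - V) = 3 - I - V)
t*W(q(-4 - 1*6), 2) = -705*(3 - 1*2 - (-1)/(-4 - 1*6))/2 = -705*(3 - 2 - (-1)/(-4 - 6))/2 = -705*(3 - 2 - (-1)/(-10))/2 = -705*(3 - 2 - (-1)*(-1)/10)/2 = -705*(3 - 2 - 1*1/10)/2 = -705*(3 - 2 - 1/10)/2 = -705/2*9/10 = -1269/4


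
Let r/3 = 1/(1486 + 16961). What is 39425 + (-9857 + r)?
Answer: 181813633/6149 ≈ 29568.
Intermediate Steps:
r = 1/6149 (r = 3/(1486 + 16961) = 3/18447 = 3*(1/18447) = 1/6149 ≈ 0.00016263)
39425 + (-9857 + r) = 39425 + (-9857 + 1/6149) = 39425 - 60610692/6149 = 181813633/6149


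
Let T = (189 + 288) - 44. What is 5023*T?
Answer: 2174959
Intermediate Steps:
T = 433 (T = 477 - 44 = 433)
5023*T = 5023*433 = 2174959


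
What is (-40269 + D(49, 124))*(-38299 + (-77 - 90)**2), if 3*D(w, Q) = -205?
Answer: 419911640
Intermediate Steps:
D(w, Q) = -205/3 (D(w, Q) = (1/3)*(-205) = -205/3)
(-40269 + D(49, 124))*(-38299 + (-77 - 90)**2) = (-40269 - 205/3)*(-38299 + (-77 - 90)**2) = -121012*(-38299 + (-167)**2)/3 = -121012*(-38299 + 27889)/3 = -121012/3*(-10410) = 419911640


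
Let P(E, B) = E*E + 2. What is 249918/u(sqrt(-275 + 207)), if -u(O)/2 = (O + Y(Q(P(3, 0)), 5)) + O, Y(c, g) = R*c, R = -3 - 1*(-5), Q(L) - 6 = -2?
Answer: -41653/14 + 41653*I*sqrt(17)/28 ≈ -2975.2 + 6133.6*I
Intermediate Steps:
P(E, B) = 2 + E**2 (P(E, B) = E**2 + 2 = 2 + E**2)
Q(L) = 4 (Q(L) = 6 - 2 = 4)
R = 2 (R = -3 + 5 = 2)
Y(c, g) = 2*c
u(O) = -16 - 4*O (u(O) = -2*((O + 2*4) + O) = -2*((O + 8) + O) = -2*((8 + O) + O) = -2*(8 + 2*O) = -16 - 4*O)
249918/u(sqrt(-275 + 207)) = 249918/(-16 - 4*sqrt(-275 + 207)) = 249918/(-16 - 8*I*sqrt(17))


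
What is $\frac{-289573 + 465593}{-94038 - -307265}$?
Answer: $\frac{176020}{213227} \approx 0.82551$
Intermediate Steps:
$\frac{-289573 + 465593}{-94038 - -307265} = \frac{176020}{-94038 + 307265} = \frac{176020}{213227}$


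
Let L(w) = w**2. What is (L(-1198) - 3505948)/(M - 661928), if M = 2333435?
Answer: -690248/557169 ≈ -1.2388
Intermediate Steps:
(L(-1198) - 3505948)/(M - 661928) = ((-1198)**2 - 3505948)/(2333435 - 661928) = (1435204 - 3505948)/1671507 = -2070744*1/1671507 = -690248/557169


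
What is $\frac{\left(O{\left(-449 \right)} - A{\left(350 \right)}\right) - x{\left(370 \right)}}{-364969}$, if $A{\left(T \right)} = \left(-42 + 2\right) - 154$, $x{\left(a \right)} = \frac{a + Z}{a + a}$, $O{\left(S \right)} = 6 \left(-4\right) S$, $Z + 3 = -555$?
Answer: $- \frac{2029497}{67519265} \approx -0.030058$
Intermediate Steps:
$Z = -558$ ($Z = -3 - 555 = -558$)
$O{\left(S \right)} = - 24 S$
$x{\left(a \right)} = \frac{-558 + a}{2 a}$ ($x{\left(a \right)} = \frac{a - 558}{a + a} = \frac{-558 + a}{2 a}$)
$A{\left(T \right)} = -194$ ($A{\left(T \right)} = -40 - 154 = -194$)
$\frac{\left(O{\left(-449 \right)} - A{\left(350 \right)}\right) - x{\left(370 \right)}}{-364969} = \frac{\left(\left(-24\right) \left(-449\right) - -194\right) - \frac{-558 + 370}{2 \cdot 370}}{-364969} = \left(\left(10776 + 194\right) - \frac{1}{2} \cdot \frac{1}{370} \left(-188\right)\right) \left(- \frac{1}{364969}\right) = \left(10970 - - \frac{47}{185}\right) \left(- \frac{1}{364969}\right) = \left(10970 + \frac{47}{185}\right) \left(- \frac{1}{364969}\right) = \frac{2029497}{185} \left(- \frac{1}{364969}\right) = - \frac{2029497}{67519265}$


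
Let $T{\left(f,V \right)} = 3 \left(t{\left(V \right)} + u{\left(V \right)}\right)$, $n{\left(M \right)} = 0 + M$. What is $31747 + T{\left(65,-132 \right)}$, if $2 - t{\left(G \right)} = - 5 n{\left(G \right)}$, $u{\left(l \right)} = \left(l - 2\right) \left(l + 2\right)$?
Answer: $82033$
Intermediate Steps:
$n{\left(M \right)} = M$
$u{\left(l \right)} = \left(-2 + l\right) \left(2 + l\right)$
$t{\left(G \right)} = 2 + 5 G$ ($t{\left(G \right)} = 2 - - 5 G = 2 + 5 G$)
$T{\left(f,V \right)} = -6 + 3 V^{2} + 15 V$ ($T{\left(f,V \right)} = 3 \left(\left(2 + 5 V\right) + \left(-4 + V^{2}\right)\right) = 3 \left(-2 + V^{2} + 5 V\right) = -6 + 3 V^{2} + 15 V$)
$31747 + T{\left(65,-132 \right)} = 31747 + \left(-6 + 3 \left(-132\right)^{2} + 15 \left(-132\right)\right) = 31747 - -50286 = 31747 + 50286 = 82033$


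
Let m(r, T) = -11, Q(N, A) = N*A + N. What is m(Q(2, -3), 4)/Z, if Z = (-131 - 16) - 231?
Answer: 11/378 ≈ 0.029101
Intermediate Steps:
Q(N, A) = N + A*N (Q(N, A) = A*N + N = N + A*N)
Z = -378 (Z = -147 - 231 = -378)
m(Q(2, -3), 4)/Z = -11/(-378) = -11*(-1/378) = 11/378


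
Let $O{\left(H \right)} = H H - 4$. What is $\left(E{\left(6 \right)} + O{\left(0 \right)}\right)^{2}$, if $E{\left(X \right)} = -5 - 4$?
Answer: $169$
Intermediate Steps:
$E{\left(X \right)} = -9$ ($E{\left(X \right)} = -5 - 4 = -9$)
$O{\left(H \right)} = -4 + H^{2}$ ($O{\left(H \right)} = H^{2} - 4 = -4 + H^{2}$)
$\left(E{\left(6 \right)} + O{\left(0 \right)}\right)^{2} = \left(-9 - \left(4 - 0^{2}\right)\right)^{2} = \left(-9 + \left(-4 + 0\right)\right)^{2} = \left(-9 - 4\right)^{2} = \left(-13\right)^{2} = 169$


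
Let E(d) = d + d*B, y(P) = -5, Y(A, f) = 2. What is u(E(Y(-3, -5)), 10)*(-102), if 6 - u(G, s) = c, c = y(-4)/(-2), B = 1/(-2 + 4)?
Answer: -357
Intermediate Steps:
B = ½ (B = 1/2 = ½ ≈ 0.50000)
E(d) = 3*d/2 (E(d) = d + d*(½) = d + d/2 = 3*d/2)
c = 5/2 (c = -5/(-2) = -5*(-½) = 5/2 ≈ 2.5000)
u(G, s) = 7/2 (u(G, s) = 6 - 1*5/2 = 6 - 5/2 = 7/2)
u(E(Y(-3, -5)), 10)*(-102) = (7/2)*(-102) = -357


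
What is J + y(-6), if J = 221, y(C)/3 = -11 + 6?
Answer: 206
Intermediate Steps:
y(C) = -15 (y(C) = 3*(-11 + 6) = 3*(-5) = -15)
J + y(-6) = 221 - 15 = 206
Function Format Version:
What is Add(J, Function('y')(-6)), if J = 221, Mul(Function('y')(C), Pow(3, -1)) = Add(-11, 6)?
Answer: 206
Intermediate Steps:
Function('y')(C) = -15 (Function('y')(C) = Mul(3, Add(-11, 6)) = Mul(3, -5) = -15)
Add(J, Function('y')(-6)) = Add(221, -15) = 206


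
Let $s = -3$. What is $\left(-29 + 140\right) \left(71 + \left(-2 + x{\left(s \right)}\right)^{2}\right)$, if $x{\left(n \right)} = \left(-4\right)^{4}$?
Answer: $7169157$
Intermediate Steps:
$x{\left(n \right)} = 256$
$\left(-29 + 140\right) \left(71 + \left(-2 + x{\left(s \right)}\right)^{2}\right) = \left(-29 + 140\right) \left(71 + \left(-2 + 256\right)^{2}\right) = 111 \left(71 + 254^{2}\right) = 111 \left(71 + 64516\right) = 111 \cdot 64587 = 7169157$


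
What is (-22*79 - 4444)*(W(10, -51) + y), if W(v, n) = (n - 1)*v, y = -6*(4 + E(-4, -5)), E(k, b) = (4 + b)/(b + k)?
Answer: 10101388/3 ≈ 3.3671e+6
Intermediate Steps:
E(k, b) = (4 + b)/(b + k)
y = -74/3 (y = -6*(4 + (4 - 5)/(-5 - 4)) = -6*(4 - 1/(-9)) = -6*(4 - ⅑*(-1)) = -6*(4 + ⅑) = -6*37/9 = -74/3 ≈ -24.667)
W(v, n) = v*(-1 + n) (W(v, n) = (-1 + n)*v = v*(-1 + n))
(-22*79 - 4444)*(W(10, -51) + y) = (-22*79 - 4444)*(10*(-1 - 51) - 74/3) = (-1738 - 4444)*(10*(-52) - 74/3) = -6182*(-520 - 74/3) = -6182*(-1634/3) = 10101388/3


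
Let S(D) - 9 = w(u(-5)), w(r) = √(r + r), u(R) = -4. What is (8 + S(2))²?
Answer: 281 + 68*I*√2 ≈ 281.0 + 96.167*I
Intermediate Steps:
w(r) = √2*√r (w(r) = √(2*r) = √2*√r)
S(D) = 9 + 2*I*√2 (S(D) = 9 + √2*√(-4) = 9 + √2*(2*I) = 9 + 2*I*√2)
(8 + S(2))² = (8 + (9 + 2*I*√2))² = (17 + 2*I*√2)²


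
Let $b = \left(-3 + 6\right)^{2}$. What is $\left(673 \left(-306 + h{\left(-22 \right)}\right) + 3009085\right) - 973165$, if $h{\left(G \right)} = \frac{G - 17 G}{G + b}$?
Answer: $\frac{23552870}{13} \approx 1.8118 \cdot 10^{6}$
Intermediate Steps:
$b = 9$ ($b = 3^{2} = 9$)
$h{\left(G \right)} = - \frac{16 G}{9 + G}$ ($h{\left(G \right)} = \frac{G - 17 G}{G + 9} = \frac{\left(-16\right) G}{9 + G} = - \frac{16 G}{9 + G}$)
$\left(673 \left(-306 + h{\left(-22 \right)}\right) + 3009085\right) - 973165 = \left(673 \left(-306 - - \frac{352}{9 - 22}\right) + 3009085\right) - 973165 = \left(673 \left(-306 - - \frac{352}{-13}\right) + 3009085\right) - 973165 = \left(673 \left(-306 - \left(-352\right) \left(- \frac{1}{13}\right)\right) + 3009085\right) - 973165 = \left(673 \left(-306 - \frac{352}{13}\right) + 3009085\right) - 973165 = \left(673 \left(- \frac{4330}{13}\right) + 3009085\right) - 973165 = \left(- \frac{2914090}{13} + 3009085\right) - 973165 = \frac{36204015}{13} - 973165 = \frac{23552870}{13}$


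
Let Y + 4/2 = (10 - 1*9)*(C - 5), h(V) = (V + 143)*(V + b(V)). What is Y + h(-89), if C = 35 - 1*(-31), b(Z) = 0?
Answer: -4747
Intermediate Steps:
C = 66 (C = 35 + 31 = 66)
h(V) = V*(143 + V) (h(V) = (V + 143)*(V + 0) = (143 + V)*V = V*(143 + V))
Y = 59 (Y = -2 + (10 - 1*9)*(66 - 5) = -2 + (10 - 9)*61 = -2 + 1*61 = -2 + 61 = 59)
Y + h(-89) = 59 - 89*(143 - 89) = 59 - 89*54 = 59 - 4806 = -4747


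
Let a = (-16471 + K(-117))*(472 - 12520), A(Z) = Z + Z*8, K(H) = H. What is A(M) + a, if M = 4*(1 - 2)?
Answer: 199852188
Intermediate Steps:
M = -4 (M = 4*(-1) = -4)
A(Z) = 9*Z (A(Z) = Z + 8*Z = 9*Z)
a = 199852224 (a = (-16471 - 117)*(472 - 12520) = -16588*(-12048) = 199852224)
A(M) + a = 9*(-4) + 199852224 = -36 + 199852224 = 199852188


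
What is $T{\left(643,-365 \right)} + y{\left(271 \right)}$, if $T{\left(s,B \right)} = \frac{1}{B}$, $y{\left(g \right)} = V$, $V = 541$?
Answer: $\frac{197464}{365} \approx 541.0$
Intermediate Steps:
$y{\left(g \right)} = 541$
$T{\left(643,-365 \right)} + y{\left(271 \right)} = \frac{1}{-365} + 541 = - \frac{1}{365} + 541 = \frac{197464}{365}$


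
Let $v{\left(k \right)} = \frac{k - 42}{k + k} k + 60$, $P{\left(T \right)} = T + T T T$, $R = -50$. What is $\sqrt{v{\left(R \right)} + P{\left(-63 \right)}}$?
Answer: $28 i \sqrt{319} \approx 500.1 i$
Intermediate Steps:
$P{\left(T \right)} = T + T^{3}$ ($P{\left(T \right)} = T + T^{2} T = T + T^{3}$)
$v{\left(k \right)} = 39 + \frac{k}{2}$ ($v{\left(k \right)} = \frac{-42 + k}{2 k} k + 60 = \left(-21 + \frac{k}{2}\right) + 60 = 39 + \frac{k}{2}$)
$\sqrt{v{\left(R \right)} + P{\left(-63 \right)}} = \sqrt{\left(39 + \frac{1}{2} \left(-50\right)\right) + \left(-63 + \left(-63\right)^{3}\right)} = \sqrt{\left(39 - 25\right) - 250110} = \sqrt{14 - 250110} = \sqrt{-250096} = 28 i \sqrt{319}$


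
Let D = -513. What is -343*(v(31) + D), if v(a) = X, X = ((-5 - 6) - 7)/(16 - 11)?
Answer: 885969/5 ≈ 1.7719e+5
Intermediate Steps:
X = -18/5 (X = (-11 - 7)/5 = -18*1/5 = -18/5 ≈ -3.6000)
v(a) = -18/5
-343*(v(31) + D) = -343*(-18/5 - 513) = -343*(-2583/5) = 885969/5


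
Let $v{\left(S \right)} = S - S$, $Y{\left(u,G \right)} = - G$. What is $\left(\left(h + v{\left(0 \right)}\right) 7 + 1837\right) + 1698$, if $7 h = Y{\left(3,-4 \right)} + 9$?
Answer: $3548$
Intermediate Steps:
$v{\left(S \right)} = 0$
$h = \frac{13}{7}$ ($h = \frac{\left(-1\right) \left(-4\right) + 9}{7} = \frac{4 + 9}{7} = \frac{1}{7} \cdot 13 = \frac{13}{7} \approx 1.8571$)
$\left(\left(h + v{\left(0 \right)}\right) 7 + 1837\right) + 1698 = \left(\left(\frac{13}{7} + 0\right) 7 + 1837\right) + 1698 = \left(\frac{13}{7} \cdot 7 + 1837\right) + 1698 = \left(13 + 1837\right) + 1698 = 1850 + 1698 = 3548$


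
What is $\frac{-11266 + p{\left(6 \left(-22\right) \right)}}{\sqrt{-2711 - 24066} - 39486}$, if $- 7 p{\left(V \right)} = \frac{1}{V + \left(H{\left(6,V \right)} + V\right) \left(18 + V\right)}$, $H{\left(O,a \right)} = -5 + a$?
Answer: $\frac{15846865765529}{55542347571179} + \frac{2407972309 i \sqrt{26777}}{333254085427074} \approx 0.28531 + 0.0011824 i$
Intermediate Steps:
$p{\left(V \right)} = - \frac{1}{7 \left(V + \left(-5 + 2 V\right) \left(18 + V\right)\right)}$ ($p{\left(V \right)} = - \frac{1}{7 \left(V + \left(\left(-5 + V\right) + V\right) \left(18 + V\right)\right)} = - \frac{1}{7 \left(V + \left(-5 + 2 V\right) \left(18 + V\right)\right)}$)
$\frac{-11266 + p{\left(6 \left(-22\right) \right)}}{\sqrt{-2711 - 24066} - 39486} = \frac{-11266 - \frac{1}{-630 + 14 \left(6 \left(-22\right)\right)^{2} + 224 \cdot 6 \left(-22\right)}}{\sqrt{-2711 - 24066} - 39486} = \frac{-11266 - \frac{1}{-630 + 14 \left(-132\right)^{2} + 224 \left(-132\right)}}{\sqrt{-26777} - 39486} = \frac{-11266 - \frac{1}{-630 + 14 \cdot 17424 - 29568}}{i \sqrt{26777} - 39486} = \frac{-11266 - \frac{1}{-630 + 243936 - 29568}}{-39486 + i \sqrt{26777}} = \frac{-11266 - \frac{1}{213738}}{-39486 + i \sqrt{26777}} = - \frac{2407972309}{213738 \left(-39486 + i \sqrt{26777}\right)}$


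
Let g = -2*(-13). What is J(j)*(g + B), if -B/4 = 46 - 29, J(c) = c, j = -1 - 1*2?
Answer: 126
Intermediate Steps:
j = -3 (j = -1 - 2 = -3)
B = -68 (B = -4*(46 - 29) = -4*17 = -68)
g = 26
J(j)*(g + B) = -3*(26 - 68) = -3*(-42) = 126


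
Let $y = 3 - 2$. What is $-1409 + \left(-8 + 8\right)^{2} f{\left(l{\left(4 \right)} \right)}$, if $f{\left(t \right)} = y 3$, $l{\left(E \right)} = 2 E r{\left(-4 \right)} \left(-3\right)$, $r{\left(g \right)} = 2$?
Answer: $-1409$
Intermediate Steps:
$y = 1$
$l{\left(E \right)} = - 12 E$ ($l{\left(E \right)} = 2 E 2 \left(-3\right) = 4 E \left(-3\right) = - 12 E$)
$f{\left(t \right)} = 3$ ($f{\left(t \right)} = 1 \cdot 3 = 3$)
$-1409 + \left(-8 + 8\right)^{2} f{\left(l{\left(4 \right)} \right)} = -1409 + \left(-8 + 8\right)^{2} \cdot 3 = -1409 + 0^{2} \cdot 3 = -1409 + 0 \cdot 3 = -1409 + 0 = -1409$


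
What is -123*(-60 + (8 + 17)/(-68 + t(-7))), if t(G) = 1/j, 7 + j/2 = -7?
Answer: 943000/127 ≈ 7425.2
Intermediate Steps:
j = -28 (j = -14 + 2*(-7) = -14 - 14 = -28)
t(G) = -1/28 (t(G) = 1/(-28) = -1/28)
-123*(-60 + (8 + 17)/(-68 + t(-7))) = -123*(-60 + (8 + 17)/(-68 - 1/28)) = -123*(-60 + 25/(-1905/28)) = -123*(-60 + 25*(-28/1905)) = -123*(-60 - 140/381) = -123*(-23000/381) = 943000/127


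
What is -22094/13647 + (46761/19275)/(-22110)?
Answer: -95115592433/58746923250 ≈ -1.6191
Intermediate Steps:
-22094/13647 + (46761/19275)/(-22110) = -22094*1/13647 + (46761*(1/19275))*(-1/22110) = -22094/13647 + (15587/6425)*(-1/22110) = -22094/13647 - 1417/12914250 = -95115592433/58746923250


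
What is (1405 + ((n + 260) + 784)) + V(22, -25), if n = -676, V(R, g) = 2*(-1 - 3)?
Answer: 1765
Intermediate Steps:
V(R, g) = -8 (V(R, g) = 2*(-4) = -8)
(1405 + ((n + 260) + 784)) + V(22, -25) = (1405 + ((-676 + 260) + 784)) - 8 = (1405 + (-416 + 784)) - 8 = (1405 + 368) - 8 = 1773 - 8 = 1765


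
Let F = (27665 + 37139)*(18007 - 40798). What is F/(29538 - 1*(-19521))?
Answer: -492315988/16353 ≈ -30106.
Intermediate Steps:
F = -1476947964 (F = 64804*(-22791) = -1476947964)
F/(29538 - 1*(-19521)) = -1476947964/(29538 - 1*(-19521)) = -1476947964/(29538 + 19521) = -1476947964/49059 = -1476947964*1/49059 = -492315988/16353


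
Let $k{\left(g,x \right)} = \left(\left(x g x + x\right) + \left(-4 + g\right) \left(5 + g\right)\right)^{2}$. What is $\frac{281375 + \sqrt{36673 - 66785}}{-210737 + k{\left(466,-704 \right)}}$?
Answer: $\frac{281375}{53441397007783379} + \frac{4 i \sqrt{1882}}{53441397007783379} \approx 5.2651 \cdot 10^{-12} + 3.2471 \cdot 10^{-15} i$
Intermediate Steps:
$k{\left(g,x \right)} = \left(x + g x^{2} + \left(-4 + g\right) \left(5 + g\right)\right)^{2}$ ($k{\left(g,x \right)} = \left(\left(g x x + x\right) + \left(-4 + g\right) \left(5 + g\right)\right)^{2} = \left(\left(g x^{2} + x\right) + \left(-4 + g\right) \left(5 + g\right)\right)^{2} = \left(\left(x + g x^{2}\right) + \left(-4 + g\right) \left(5 + g\right)\right)^{2} = \left(x + g x^{2} + \left(-4 + g\right) \left(5 + g\right)\right)^{2}$)
$\frac{281375 + \sqrt{36673 - 66785}}{-210737 + k{\left(466,-704 \right)}} = \frac{281375 + \sqrt{36673 - 66785}}{-210737 + \left(-20 + 466 - 704 + 466^{2} + 466 \left(-704\right)^{2}\right)^{2}} = \frac{281375 + \sqrt{-30112}}{-210737 + \left(-20 + 466 - 704 + 217156 + 466 \cdot 495616\right)^{2}} = \frac{281375 + 4 i \sqrt{1882}}{-210737 + \left(-20 + 466 - 704 + 217156 + 230957056\right)^{2}} = \frac{281375 + 4 i \sqrt{1882}}{-210737 + 231173954^{2}} = \frac{281375 + 4 i \sqrt{1882}}{-210737 + 53441397007994116} = \frac{281375 + 4 i \sqrt{1882}}{53441397007783379} = \left(281375 + 4 i \sqrt{1882}\right) \frac{1}{53441397007783379} = \frac{281375}{53441397007783379} + \frac{4 i \sqrt{1882}}{53441397007783379}$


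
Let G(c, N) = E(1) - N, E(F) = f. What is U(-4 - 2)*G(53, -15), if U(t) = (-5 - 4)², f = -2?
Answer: 1053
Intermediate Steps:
E(F) = -2
G(c, N) = -2 - N
U(t) = 81 (U(t) = (-9)² = 81)
U(-4 - 2)*G(53, -15) = 81*(-2 - 1*(-15)) = 81*(-2 + 15) = 81*13 = 1053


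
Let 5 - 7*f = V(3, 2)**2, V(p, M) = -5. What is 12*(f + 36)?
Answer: 2784/7 ≈ 397.71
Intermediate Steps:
f = -20/7 (f = 5/7 - 1/7*(-5)**2 = 5/7 - 1/7*25 = 5/7 - 25/7 = -20/7 ≈ -2.8571)
12*(f + 36) = 12*(-20/7 + 36) = 12*(232/7) = 2784/7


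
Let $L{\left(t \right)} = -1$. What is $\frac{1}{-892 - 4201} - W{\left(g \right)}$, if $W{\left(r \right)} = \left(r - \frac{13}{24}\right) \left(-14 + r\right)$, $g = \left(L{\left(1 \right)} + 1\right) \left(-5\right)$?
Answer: $- \frac{463475}{61116} \approx -7.5835$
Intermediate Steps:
$g = 0$ ($g = \left(-1 + 1\right) \left(-5\right) = 0 \left(-5\right) = 0$)
$W{\left(r \right)} = \left(-14 + r\right) \left(- \frac{13}{24} + r\right)$ ($W{\left(r \right)} = \left(r - \frac{13}{24}\right) \left(-14 + r\right) = \left(- \frac{13}{24} + r\right) \left(-14 + r\right) = \left(-14 + r\right) \left(- \frac{13}{24} + r\right)$)
$\frac{1}{-892 - 4201} - W{\left(g \right)} = \frac{1}{-892 - 4201} - \left(\frac{91}{12} + 0^{2} - 0\right) = \frac{1}{-5093} - \left(\frac{91}{12} + 0 + 0\right) = - \frac{1}{5093} - \frac{91}{12} = - \frac{463475}{61116}$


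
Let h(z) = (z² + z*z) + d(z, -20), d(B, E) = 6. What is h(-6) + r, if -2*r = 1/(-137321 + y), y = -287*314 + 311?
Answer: 35431969/454256 ≈ 78.000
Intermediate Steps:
y = -89807 (y = -90118 + 311 = -89807)
r = 1/454256 (r = -1/(2*(-137321 - 89807)) = -½/(-227128) = -½*(-1/227128) = 1/454256 ≈ 2.2014e-6)
h(z) = 6 + 2*z² (h(z) = (z² + z*z) + 6 = (z² + z²) + 6 = 2*z² + 6 = 6 + 2*z²)
h(-6) + r = (6 + 2*(-6)²) + 1/454256 = (6 + 2*36) + 1/454256 = (6 + 72) + 1/454256 = 78 + 1/454256 = 35431969/454256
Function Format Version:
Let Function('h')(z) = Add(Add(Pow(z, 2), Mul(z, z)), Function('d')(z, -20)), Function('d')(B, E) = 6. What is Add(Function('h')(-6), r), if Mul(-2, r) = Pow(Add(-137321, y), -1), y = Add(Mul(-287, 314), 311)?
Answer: Rational(35431969, 454256) ≈ 78.000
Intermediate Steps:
y = -89807 (y = Add(-90118, 311) = -89807)
r = Rational(1, 454256) (r = Mul(Rational(-1, 2), Pow(Add(-137321, -89807), -1)) = Mul(Rational(-1, 2), Pow(-227128, -1)) = Mul(Rational(-1, 2), Rational(-1, 227128)) = Rational(1, 454256) ≈ 2.2014e-6)
Function('h')(z) = Add(6, Mul(2, Pow(z, 2))) (Function('h')(z) = Add(Add(Pow(z, 2), Mul(z, z)), 6) = Add(Add(Pow(z, 2), Pow(z, 2)), 6) = Add(Mul(2, Pow(z, 2)), 6) = Add(6, Mul(2, Pow(z, 2))))
Add(Function('h')(-6), r) = Add(Add(6, Mul(2, Pow(-6, 2))), Rational(1, 454256)) = Add(Add(6, Mul(2, 36)), Rational(1, 454256)) = Add(Add(6, 72), Rational(1, 454256)) = Add(78, Rational(1, 454256)) = Rational(35431969, 454256)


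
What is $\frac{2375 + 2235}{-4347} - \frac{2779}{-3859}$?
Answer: $- \frac{5709677}{16775073} \approx -0.34037$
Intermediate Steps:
$\frac{2375 + 2235}{-4347} - \frac{2779}{-3859} = 4610 \left(- \frac{1}{4347}\right) - - \frac{2779}{3859} = - \frac{4610}{4347} + \frac{2779}{3859} = - \frac{5709677}{16775073}$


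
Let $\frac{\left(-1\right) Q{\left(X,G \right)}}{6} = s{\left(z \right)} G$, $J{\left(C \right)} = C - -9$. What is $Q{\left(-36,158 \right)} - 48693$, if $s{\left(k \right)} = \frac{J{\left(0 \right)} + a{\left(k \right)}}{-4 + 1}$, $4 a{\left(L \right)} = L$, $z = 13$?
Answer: $-44822$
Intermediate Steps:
$a{\left(L \right)} = \frac{L}{4}$
$J{\left(C \right)} = 9 + C$ ($J{\left(C \right)} = C + 9 = 9 + C$)
$s{\left(k \right)} = -3 - \frac{k}{12}$ ($s{\left(k \right)} = \frac{\left(9 + 0\right) + \frac{k}{4}}{-4 + 1} = \frac{9 + \frac{k}{4}}{-3} = \left(9 + \frac{k}{4}\right) \left(- \frac{1}{3}\right) = -3 - \frac{k}{12}$)
$Q{\left(X,G \right)} = \frac{49 G}{2}$ ($Q{\left(X,G \right)} = - 6 \left(-3 - \frac{13}{12}\right) G = - 6 \left(- \frac{49 G}{12}\right) = \frac{49 G}{2}$)
$Q{\left(-36,158 \right)} - 48693 = \frac{49}{2} \cdot 158 - 48693 = 3871 - 48693 = -44822$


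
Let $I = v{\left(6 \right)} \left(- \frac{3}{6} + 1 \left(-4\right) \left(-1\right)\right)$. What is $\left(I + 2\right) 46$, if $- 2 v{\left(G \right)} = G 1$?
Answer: $-391$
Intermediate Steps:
$v{\left(G \right)} = - \frac{G}{2}$ ($v{\left(G \right)} = - \frac{G 1}{2} = - \frac{G}{2}$)
$I = - \frac{21}{2}$ ($I = \left(- \frac{1}{2}\right) 6 \left(- \frac{3}{6} + 1 \left(-4\right) \left(-1\right)\right) = - 3 \left(\left(-3\right) \frac{1}{6} - -4\right) = - 3 \left(- \frac{1}{2} + 4\right) = \left(-3\right) \frac{7}{2} = - \frac{21}{2} \approx -10.5$)
$\left(I + 2\right) 46 = \left(- \frac{21}{2} + 2\right) 46 = \left(- \frac{17}{2}\right) 46 = -391$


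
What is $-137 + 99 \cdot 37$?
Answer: $3526$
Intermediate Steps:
$-137 + 99 \cdot 37 = -137 + 3663 = 3526$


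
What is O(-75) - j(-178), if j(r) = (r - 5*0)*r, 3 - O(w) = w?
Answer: -31606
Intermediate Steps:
O(w) = 3 - w
j(r) = r**2 (j(r) = (r + 0)*r = r*r = r**2)
O(-75) - j(-178) = (3 - 1*(-75)) - 1*(-178)**2 = (3 + 75) - 1*31684 = 78 - 31684 = -31606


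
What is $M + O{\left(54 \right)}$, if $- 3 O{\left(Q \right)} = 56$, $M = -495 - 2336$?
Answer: $- \frac{8549}{3} \approx -2849.7$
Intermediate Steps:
$M = -2831$ ($M = -495 - 2336 = -2831$)
$O{\left(Q \right)} = - \frac{56}{3}$ ($O{\left(Q \right)} = \left(- \frac{1}{3}\right) 56 = - \frac{56}{3}$)
$M + O{\left(54 \right)} = -2831 - \frac{56}{3} = - \frac{8549}{3}$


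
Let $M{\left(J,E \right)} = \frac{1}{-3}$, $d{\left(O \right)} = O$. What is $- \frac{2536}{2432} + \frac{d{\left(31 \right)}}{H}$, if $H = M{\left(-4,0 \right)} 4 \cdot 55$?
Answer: $- \frac{24503}{16720} \approx -1.4655$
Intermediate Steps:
$M{\left(J,E \right)} = - \frac{1}{3}$
$H = - \frac{220}{3}$ ($H = - \frac{4 \cdot 55}{3} = \left(- \frac{1}{3}\right) 220 = - \frac{220}{3} \approx -73.333$)
$- \frac{2536}{2432} + \frac{d{\left(31 \right)}}{H} = - \frac{2536}{2432} + \frac{31}{- \frac{220}{3}} = \left(-2536\right) \frac{1}{2432} + 31 \left(- \frac{3}{220}\right) = - \frac{317}{304} - \frac{93}{220} = - \frac{24503}{16720}$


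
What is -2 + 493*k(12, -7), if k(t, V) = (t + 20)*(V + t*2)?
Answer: 268190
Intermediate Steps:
k(t, V) = (20 + t)*(V + 2*t)
-2 + 493*k(12, -7) = -2 + 493*(2*12² + 20*(-7) + 40*12 - 7*12) = -2 + 493*(2*144 - 140 + 480 - 84) = -2 + 493*(288 - 140 + 480 - 84) = -2 + 493*544 = -2 + 268192 = 268190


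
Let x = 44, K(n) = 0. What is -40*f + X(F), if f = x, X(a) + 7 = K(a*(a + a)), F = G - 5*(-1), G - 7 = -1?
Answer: -1767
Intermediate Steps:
G = 6 (G = 7 - 1 = 6)
F = 11 (F = 6 - 5*(-1) = 6 + 5 = 11)
X(a) = -7 (X(a) = -7 + 0 = -7)
f = 44
-40*f + X(F) = -40*44 - 7 = -1760 - 7 = -1767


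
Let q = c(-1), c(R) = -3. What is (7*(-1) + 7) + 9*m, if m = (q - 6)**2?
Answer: 729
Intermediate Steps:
q = -3
m = 81 (m = (-3 - 6)**2 = (-9)**2 = 81)
(7*(-1) + 7) + 9*m = (7*(-1) + 7) + 9*81 = (-7 + 7) + 729 = 0 + 729 = 729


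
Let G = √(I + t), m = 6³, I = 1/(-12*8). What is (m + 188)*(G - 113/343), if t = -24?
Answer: -45652/343 + 101*I*√13830/6 ≈ -133.1 + 1979.6*I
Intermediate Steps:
I = -1/96 (I = 1/(-96) = -1/96 ≈ -0.010417)
m = 216
G = I*√13830/24 (G = √(-1/96 - 24) = √(-2305/96) = I*√13830/24 ≈ 4.9*I)
(m + 188)*(G - 113/343) = (216 + 188)*(I*√13830/24 - 113/343) = 404*(I*√13830/24 - 113*1/343) = 404*(I*√13830/24 - 113/343) = 404*(-113/343 + I*√13830/24) = -45652/343 + 101*I*√13830/6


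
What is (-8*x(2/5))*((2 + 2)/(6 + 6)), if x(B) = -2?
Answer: 16/3 ≈ 5.3333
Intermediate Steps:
(-8*x(2/5))*((2 + 2)/(6 + 6)) = (-8*(-2))*((2 + 2)/(6 + 6)) = 16*(4/12) = 16*(4*(1/12)) = 16*(1/3) = 16/3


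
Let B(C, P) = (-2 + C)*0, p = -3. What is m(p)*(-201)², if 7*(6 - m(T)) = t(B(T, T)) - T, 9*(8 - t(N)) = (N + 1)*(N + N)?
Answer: 1252431/7 ≈ 1.7892e+5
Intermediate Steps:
B(C, P) = 0
t(N) = 8 - 2*N*(1 + N)/9 (t(N) = 8 - (N + 1)*(N + N)/9 = 8 - (1 + N)*2*N/9 = 8 - 2*N*(1 + N)/9)
m(T) = 34/7 + T/7 (m(T) = 6 - ((8 - 2/9*0 - 2/9*0²) - T)/7 = 6 - ((8 + 0 - 2/9*0) - T)/7 = 6 - ((8 + 0 + 0) - T)/7 = 6 - (8 - T)/7 = 6 + (-8/7 + T/7) = 34/7 + T/7)
m(p)*(-201)² = (34/7 + (⅐)*(-3))*(-201)² = (34/7 - 3/7)*40401 = (31/7)*40401 = 1252431/7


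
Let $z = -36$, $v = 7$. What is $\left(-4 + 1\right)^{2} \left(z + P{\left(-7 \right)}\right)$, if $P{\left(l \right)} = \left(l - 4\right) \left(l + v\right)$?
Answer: $-324$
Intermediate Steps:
$P{\left(l \right)} = \left(-4 + l\right) \left(7 + l\right)$ ($P{\left(l \right)} = \left(l - 4\right) \left(l + 7\right) = \left(-4 + l\right) \left(7 + l\right)$)
$\left(-4 + 1\right)^{2} \left(z + P{\left(-7 \right)}\right) = \left(-4 + 1\right)^{2} \left(-36 + \left(-28 + \left(-7\right)^{2} + 3 \left(-7\right)\right)\right) = \left(-3\right)^{2} \left(-36 - 0\right) = 9 \left(-36 + 0\right) = 9 \left(-36\right) = -324$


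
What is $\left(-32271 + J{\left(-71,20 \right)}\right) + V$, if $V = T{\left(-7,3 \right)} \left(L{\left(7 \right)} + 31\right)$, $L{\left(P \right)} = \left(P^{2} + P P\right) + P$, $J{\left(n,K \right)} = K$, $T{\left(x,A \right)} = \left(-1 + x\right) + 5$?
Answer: $-32659$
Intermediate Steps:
$T{\left(x,A \right)} = 4 + x$
$L{\left(P \right)} = P + 2 P^{2}$ ($L{\left(P \right)} = \left(P^{2} + P^{2}\right) + P = 2 P^{2} + P = P + 2 P^{2}$)
$V = -408$ ($V = \left(4 - 7\right) \left(7 \left(1 + 2 \cdot 7\right) + 31\right) = - 3 \left(7 \left(1 + 14\right) + 31\right) = - 3 \left(7 \cdot 15 + 31\right) = - 3 \left(105 + 31\right) = \left(-3\right) 136 = -408$)
$\left(-32271 + J{\left(-71,20 \right)}\right) + V = \left(-32271 + 20\right) - 408 = -32251 - 408 = -32659$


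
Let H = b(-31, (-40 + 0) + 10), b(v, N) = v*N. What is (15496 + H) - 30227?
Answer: -13801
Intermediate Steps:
b(v, N) = N*v
H = 930 (H = ((-40 + 0) + 10)*(-31) = (-40 + 10)*(-31) = -30*(-31) = 930)
(15496 + H) - 30227 = (15496 + 930) - 30227 = 16426 - 30227 = -13801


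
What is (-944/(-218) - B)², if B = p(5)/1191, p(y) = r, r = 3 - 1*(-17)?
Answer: 313568640784/16852972761 ≈ 18.606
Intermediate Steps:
r = 20 (r = 3 + 17 = 20)
p(y) = 20
B = 20/1191 ≈ 0.016793
(-944/(-218) - B)² = (-944/(-218) - 1*20/1191)² = (-944*(-1/218) - 20/1191)² = (472/109 - 20/1191)² = (559972/129819)² = 313568640784/16852972761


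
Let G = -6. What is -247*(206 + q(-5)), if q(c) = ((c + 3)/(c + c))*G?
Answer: -252928/5 ≈ -50586.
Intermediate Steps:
q(c) = -3*(3 + c)/c (q(c) = ((c + 3)/(c + c))*(-6) = ((3 + c)/((2*c)))*(-6) = ((3 + c)*(1/(2*c)))*(-6) = ((3 + c)/(2*c))*(-6) = -3*(3 + c)/c)
-247*(206 + q(-5)) = -247*(206 + (-3 - 9/(-5))) = -247*(206 + (-3 - 9*(-1/5))) = -247*(206 + (-3 + 9/5)) = -247*(206 - 6/5) = -247*1024/5 = -252928/5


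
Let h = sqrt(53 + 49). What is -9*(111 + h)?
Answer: -999 - 9*sqrt(102) ≈ -1089.9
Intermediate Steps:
h = sqrt(102) ≈ 10.100
-9*(111 + h) = -9*(111 + sqrt(102)) = -999 - 9*sqrt(102)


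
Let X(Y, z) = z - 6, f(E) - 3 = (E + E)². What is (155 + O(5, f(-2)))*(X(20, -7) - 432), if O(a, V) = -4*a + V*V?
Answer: -220720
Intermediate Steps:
f(E) = 3 + 4*E² (f(E) = 3 + (E + E)² = 3 + (2*E)² = 3 + 4*E²)
X(Y, z) = -6 + z
O(a, V) = V² - 4*a (O(a, V) = -4*a + V² = V² - 4*a)
(155 + O(5, f(-2)))*(X(20, -7) - 432) = (155 + ((3 + 4*(-2)²)² - 4*5))*((-6 - 7) - 432) = (155 + ((3 + 4*4)² - 20))*(-13 - 432) = (155 + ((3 + 16)² - 20))*(-445) = (155 + (19² - 20))*(-445) = (155 + (361 - 20))*(-445) = (155 + 341)*(-445) = 496*(-445) = -220720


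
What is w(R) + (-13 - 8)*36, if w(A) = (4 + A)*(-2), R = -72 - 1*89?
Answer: -442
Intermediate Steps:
R = -161 (R = -72 - 89 = -161)
w(A) = -8 - 2*A
w(R) + (-13 - 8)*36 = (-8 - 2*(-161)) + (-13 - 8)*36 = (-8 + 322) - 21*36 = 314 - 756 = -442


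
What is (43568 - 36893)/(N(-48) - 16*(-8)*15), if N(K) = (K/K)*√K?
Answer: 267000/76801 - 2225*I*√3/307204 ≈ 3.4765 - 0.012545*I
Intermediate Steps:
N(K) = √K (N(K) = 1*√K = √K)
(43568 - 36893)/(N(-48) - 16*(-8)*15) = (43568 - 36893)/(√(-48) - 16*(-8)*15) = 6675/(4*I*√3 + 128*15) = 6675/(4*I*√3 + 1920) = 6675/(1920 + 4*I*√3)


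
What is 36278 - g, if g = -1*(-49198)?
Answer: -12920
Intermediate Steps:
g = 49198
36278 - g = 36278 - 1*49198 = 36278 - 49198 = -12920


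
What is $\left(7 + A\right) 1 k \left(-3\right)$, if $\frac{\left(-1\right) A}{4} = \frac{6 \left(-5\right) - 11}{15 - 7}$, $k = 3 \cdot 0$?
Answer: $0$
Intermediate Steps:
$k = 0$
$A = \frac{41}{2}$ ($A = - 4 \frac{6 \left(-5\right) - 11}{15 - 7} = - 4 \frac{-30 - 11}{8} = - 4 \left(\left(-41\right) \frac{1}{8}\right) = \left(-4\right) \left(- \frac{41}{8}\right) = \frac{41}{2} \approx 20.5$)
$\left(7 + A\right) 1 k \left(-3\right) = \left(7 + \frac{41}{2}\right) 1 \cdot 0 \left(-3\right) = \frac{55 \cdot 0 \left(-3\right)}{2} = \frac{55}{2} \cdot 0 = 0$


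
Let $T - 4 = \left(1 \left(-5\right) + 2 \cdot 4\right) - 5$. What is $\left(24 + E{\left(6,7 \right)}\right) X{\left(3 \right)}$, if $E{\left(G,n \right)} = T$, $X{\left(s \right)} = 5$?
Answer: $130$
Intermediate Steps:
$T = 2$ ($T = 4 + \left(\left(1 \left(-5\right) + 2 \cdot 4\right) - 5\right) = 4 + \left(\left(-5 + 8\right) - 5\right) = 4 + \left(3 - 5\right) = 4 - 2 = 2$)
$E{\left(G,n \right)} = 2$
$\left(24 + E{\left(6,7 \right)}\right) X{\left(3 \right)} = \left(24 + 2\right) 5 = 26 \cdot 5 = 130$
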